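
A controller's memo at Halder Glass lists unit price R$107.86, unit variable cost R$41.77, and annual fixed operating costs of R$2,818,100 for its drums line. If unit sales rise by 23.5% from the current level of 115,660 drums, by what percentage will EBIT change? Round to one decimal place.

At 115,660 units, contribution = 115,660 × R$66.09 = R$7,643,969.40.
Subtracting fixed costs: EBIT = R$7,643,969.40 − R$2,818,100 = R$4,825,869.40.
So DOL = total CM / EBIT = R$7,643,969.40 / R$4,825,869.40 = 1.5840.
Operating income changes by 1.5840 × +23.5% = +37.2%.

+37.2%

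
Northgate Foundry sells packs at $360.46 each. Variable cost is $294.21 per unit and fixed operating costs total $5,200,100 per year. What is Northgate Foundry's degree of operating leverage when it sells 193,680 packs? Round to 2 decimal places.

Total contribution margin = 193,680 × $66.25 = $12,831,300.00.
Operating income = contribution − fixed costs = $12,831,300.00 − $5,200,100 = $7,631,200.00.
So DOL = total CM / EBIT = $12,831,300.00 / $7,631,200.00 = 1.6814.

1.68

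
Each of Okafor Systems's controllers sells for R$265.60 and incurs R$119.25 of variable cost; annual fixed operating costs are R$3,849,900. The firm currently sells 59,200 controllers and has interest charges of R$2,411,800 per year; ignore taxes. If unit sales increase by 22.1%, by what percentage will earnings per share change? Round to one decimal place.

+79.7%

At 59,200 units, contribution = 59,200 × R$146.35 = R$8,663,920.00.
Subtracting fixed costs: EBIT = R$8,663,920.00 − R$3,849,900 = R$4,814,020.00.
Interest = R$2,411,800.00, so EBIT − I = R$2,402,220.00.
DCL = total CM / (EBIT − I) = R$8,663,920.00 / R$2,402,220.00 = 3.6066.
EPS therefore changes by 3.6066 × (+22.1%) = +79.7%.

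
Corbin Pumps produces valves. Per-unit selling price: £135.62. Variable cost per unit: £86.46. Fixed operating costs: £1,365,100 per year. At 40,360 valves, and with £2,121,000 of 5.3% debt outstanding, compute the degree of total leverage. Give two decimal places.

3.92

At 40,360 units, contribution = 40,360 × £49.16 = £1,984,097.60.
EBIT = £1,984,097.60 − £1,365,100 = £618,997.60. Interest = £112,413.00, so EBIT − I = £506,584.60.
DCL = contribution ÷ (EBIT − I) = £1,984,097.60 ÷ £506,584.60 = 3.9166.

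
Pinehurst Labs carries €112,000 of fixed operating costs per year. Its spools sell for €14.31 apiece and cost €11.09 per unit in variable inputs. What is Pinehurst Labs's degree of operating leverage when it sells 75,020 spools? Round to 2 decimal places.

1.86

At 75,020 units, contribution = 75,020 × €3.22 = €241,564.40.
EBIT = €241,564.40 − €112,000 = €129,564.40.
DOL = contribution ÷ EBIT = €241,564.40 ÷ €129,564.40 = 1.8644.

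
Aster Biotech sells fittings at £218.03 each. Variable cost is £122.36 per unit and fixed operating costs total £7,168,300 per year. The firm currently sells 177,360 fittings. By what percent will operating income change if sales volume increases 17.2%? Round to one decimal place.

+29.8%

Total contribution margin = 177,360 × £95.67 = £16,968,031.20.
Operating income = contribution − fixed costs = £16,968,031.20 − £7,168,300 = £9,799,731.20.
So DOL = total CM / EBIT = £16,968,031.20 / £9,799,731.20 = 1.7315.
Operating income changes by 1.7315 × +17.2% = +29.8%.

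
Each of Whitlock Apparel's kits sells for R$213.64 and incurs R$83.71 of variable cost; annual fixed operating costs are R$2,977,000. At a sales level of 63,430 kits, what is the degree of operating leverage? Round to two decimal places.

1.57

Total contribution margin = 63,430 × R$129.93 = R$8,241,459.90.
Subtracting fixed costs: EBIT = R$8,241,459.90 − R$2,977,000 = R$5,264,459.90.
DOL = contribution ÷ EBIT = R$8,241,459.90 ÷ R$5,264,459.90 = 1.5655.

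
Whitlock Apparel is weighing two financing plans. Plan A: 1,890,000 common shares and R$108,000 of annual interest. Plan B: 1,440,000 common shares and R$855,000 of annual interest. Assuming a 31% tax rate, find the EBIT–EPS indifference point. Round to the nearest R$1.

R$3,245,400

Set EPS_A = EPS_B: (EBIT − R$108,000)(1 − 0.31) ÷ 1,890,000 = (EBIT − R$855,000)(1 − 0.31) ÷ 1,440,000.
Cancelling (1 − t) and cross-multiplying: 1,440,000·(EBIT − 108,000) = 1,890,000·(EBIT − 855,000).
EBIT × (1,890,000 − 1,440,000) = 855,000 × 1,890,000 − 108,000 × 1,440,000 = 1,460,430,000,000, so EBIT = 1,460,430,000,000 ÷ 450,000 = 3,245,400.00.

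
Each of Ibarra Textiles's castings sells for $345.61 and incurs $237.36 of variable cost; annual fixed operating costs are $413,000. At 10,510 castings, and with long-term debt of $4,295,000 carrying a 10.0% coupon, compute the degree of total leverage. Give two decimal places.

3.85

Contribution at this volume is 10,510 × $108.25 = $1,137,707.50.
Operating income = contribution − fixed costs = $1,137,707.50 − $413,000 = $724,707.50. Interest = $429,500.00.
DOL = $1,137,707.50 ÷ $724,707.50 = 1.5699; DFL = $724,707.50 ÷ $295,207.50 = 2.4549.
DCL = DOL × DFL = 1.5699 × 2.4549 = 3.8539.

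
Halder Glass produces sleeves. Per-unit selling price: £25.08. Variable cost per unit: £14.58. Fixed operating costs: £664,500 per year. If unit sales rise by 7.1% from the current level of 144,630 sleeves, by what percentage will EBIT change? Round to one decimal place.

At 144,630 units, contribution = 144,630 × £10.50 = £1,518,615.00.
EBIT = £1,518,615.00 − £664,500 = £854,115.00.
DOL = contribution ÷ EBIT = £1,518,615.00 ÷ £854,115.00 = 1.7780.
Operating income changes by 1.7780 × +7.1% = +12.6%.

+12.6%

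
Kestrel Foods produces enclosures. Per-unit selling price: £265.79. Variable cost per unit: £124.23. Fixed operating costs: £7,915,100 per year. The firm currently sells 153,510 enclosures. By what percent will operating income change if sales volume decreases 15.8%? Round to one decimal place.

Contribution at this volume is 153,510 × £141.56 = £21,730,875.60.
Operating income = contribution − fixed costs = £21,730,875.60 − £7,915,100 = £13,815,775.60.
Degree of operating leverage = £21,730,875.60 / £13,815,775.60 = 1.5729.
So EBIT moves 1.5729 × (-15.8%) = -24.9%.

-24.9%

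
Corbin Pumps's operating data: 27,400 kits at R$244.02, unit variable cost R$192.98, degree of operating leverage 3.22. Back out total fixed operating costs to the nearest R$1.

Total contribution margin = 27,400 × R$51.04 = R$1,398,496.00.
Since DOL = CM ÷ EBIT, EBIT = R$1,398,496.00 ÷ 3.22 = R$434,315.53.
Fixed costs = CM − EBIT = R$1,398,496.00 − R$434,315.53 = R$964,180.

R$964,180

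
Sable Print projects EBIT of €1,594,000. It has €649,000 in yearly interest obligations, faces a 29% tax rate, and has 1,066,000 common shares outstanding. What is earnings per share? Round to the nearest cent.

€0.63

Interest = €649,000.00, so EBT = €1,594,000 − €649,000.00 = €945,000.00.
Net income = €945,000.00 × (1 − 0.29) = €670,950.00.
Per share: €670,950.00 / 1,066,000 shares = €0.63.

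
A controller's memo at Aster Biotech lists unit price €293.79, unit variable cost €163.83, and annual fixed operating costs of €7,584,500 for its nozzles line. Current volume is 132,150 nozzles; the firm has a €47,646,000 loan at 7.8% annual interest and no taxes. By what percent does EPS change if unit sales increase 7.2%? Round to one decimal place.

At 132,150 units, contribution = 132,150 × €129.96 = €17,174,214.00.
Operating income = contribution − fixed costs = €17,174,214.00 − €7,584,500 = €9,589,714.00.
After interest of €3,716,388.00, pre-tax earnings = €5,873,326.00.
Degree of combined leverage = contribution ÷ (EBIT − I) = €17,174,214.00 ÷ €5,873,326.00 = 2.9241.
EPS therefore changes by 2.9241 × (+7.2%) = +21.1%.

+21.1%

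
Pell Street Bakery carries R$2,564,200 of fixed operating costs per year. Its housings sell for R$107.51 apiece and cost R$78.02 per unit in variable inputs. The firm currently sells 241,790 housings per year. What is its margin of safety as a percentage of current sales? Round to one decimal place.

Unit CM = price − variable cost = R$107.51 − R$78.02 = R$29.49. Break-even units = R$2,564,200 ÷ R$29.49 = 86,951.51; break-even revenue = 86,951.51 × R$107.51 = R$9,348,156.73.
Current sales = 241,790 × R$107.51 = R$25,994,842.90.
Margin of safety = (R$25,994,842.90 − R$9,348,156.73) ÷ R$25,994,842.90 = 64.0%.

64.0%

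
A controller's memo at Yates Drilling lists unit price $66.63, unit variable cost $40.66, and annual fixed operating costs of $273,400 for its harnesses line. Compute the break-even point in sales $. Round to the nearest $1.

$701,449

CM per unit = $66.63 − $40.66 = $25.97; CM ratio = $25.97 / $66.63 = 0.3898.
Break-even revenue = fixed costs × price ÷ CM = $273,400 × $66.63 ÷ $25.97 = $701,449.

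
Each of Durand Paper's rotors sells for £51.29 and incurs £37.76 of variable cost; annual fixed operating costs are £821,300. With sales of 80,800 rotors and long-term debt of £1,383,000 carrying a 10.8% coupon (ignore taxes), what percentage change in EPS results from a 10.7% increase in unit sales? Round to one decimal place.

At 80,800 units, contribution = 80,800 × £13.53 = £1,093,224.00.
EBIT = £1,093,224.00 − £821,300 = £271,924.00.
Interest = £149,364.00, so EBIT − I = £122,560.00.
DCL = total CM / (EBIT − I) = £1,093,224.00 / £122,560.00 = 8.9199.
%ΔEPS = DCL × %ΔSales = 8.9199 × +10.7% = +95.4%.

+95.4%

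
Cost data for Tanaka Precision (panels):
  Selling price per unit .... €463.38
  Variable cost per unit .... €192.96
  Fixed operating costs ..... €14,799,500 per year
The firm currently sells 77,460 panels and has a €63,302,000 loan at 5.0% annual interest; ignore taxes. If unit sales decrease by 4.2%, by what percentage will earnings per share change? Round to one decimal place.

-29.5%

Total contribution margin = 77,460 × €270.42 = €20,946,733.20.
EBIT = €20,946,733.20 − €14,799,500 = €6,147,233.20.
Interest = €3,165,100.00, so EBIT − I = €2,982,133.20.
DCL = total CM / (EBIT − I) = €20,946,733.20 / €2,982,133.20 = 7.0241.
EPS therefore changes by 7.0241 × (-4.2%) = -29.5%.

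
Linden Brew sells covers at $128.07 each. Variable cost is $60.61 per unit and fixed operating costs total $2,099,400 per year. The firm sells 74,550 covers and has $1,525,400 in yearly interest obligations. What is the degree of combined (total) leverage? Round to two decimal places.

Total contribution margin = 74,550 × $67.46 = $5,029,143.00.
EBIT = $5,029,143.00 − $2,099,400 = $2,929,743.00. Interest = $1,525,400.00, so EBIT − I = $1,404,343.00.
Degree of total leverage = total CM / (EBIT − interest) = $5,029,143.00 / $1,404,343.00 = 3.5811.

3.58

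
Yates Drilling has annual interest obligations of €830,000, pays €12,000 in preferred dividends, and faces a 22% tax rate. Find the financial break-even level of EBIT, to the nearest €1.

Grossing the preferred dividend up to pre-tax terms: €12,000 / (1 − 0.22) = €15,384.62.
EPS = 0 when EBIT covers interest plus the pre-tax preferred burden: €830,000 + €15,384.62 = €845,384.62.

€845,385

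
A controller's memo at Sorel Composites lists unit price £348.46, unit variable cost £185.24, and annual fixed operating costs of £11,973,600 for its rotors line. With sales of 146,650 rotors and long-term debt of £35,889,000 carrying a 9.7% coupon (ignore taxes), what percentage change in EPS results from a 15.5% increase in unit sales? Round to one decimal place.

+43.7%

Total contribution margin = 146,650 × £163.22 = £23,936,213.00.
Operating income = contribution − fixed costs = £23,936,213.00 − £11,973,600 = £11,962,613.00.
Interest = £3,481,233.00, so EBIT − I = £8,481,380.00.
Degree of combined leverage = contribution ÷ (EBIT − I) = £23,936,213.00 ÷ £8,481,380.00 = 2.8222.
EPS therefore changes by 2.8222 × (+15.5%) = +43.7%.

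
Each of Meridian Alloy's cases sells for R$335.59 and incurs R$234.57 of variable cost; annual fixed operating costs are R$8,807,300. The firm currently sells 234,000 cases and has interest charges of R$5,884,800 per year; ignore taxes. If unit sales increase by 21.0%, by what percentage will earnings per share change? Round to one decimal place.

+55.5%

Contribution at this volume is 234,000 × R$101.02 = R$23,638,680.00.
Subtracting fixed costs: EBIT = R$23,638,680.00 − R$8,807,300 = R$14,831,380.00.
Interest = R$5,884,800.00, so EBIT − I = R$8,946,580.00.
Degree of combined leverage = contribution ÷ (EBIT − I) = R$23,638,680.00 ÷ R$8,946,580.00 = 2.6422.
EPS therefore changes by 2.6422 × (+21.0%) = +55.5%.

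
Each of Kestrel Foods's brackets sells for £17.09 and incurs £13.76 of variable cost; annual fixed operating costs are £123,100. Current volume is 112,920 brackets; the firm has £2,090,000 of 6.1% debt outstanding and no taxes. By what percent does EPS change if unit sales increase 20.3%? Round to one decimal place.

Total contribution margin = 112,920 × £3.33 = £376,023.60.
EBIT = £376,023.60 − £123,100 = £252,923.60.
Interest = £127,490.00, so EBIT − I = £125,433.60.
Degree of combined leverage = contribution ÷ (EBIT − I) = £376,023.60 ÷ £125,433.60 = 2.9978.
%ΔEPS = DCL × %ΔSales = 2.9978 × +20.3% = +60.9%.

+60.9%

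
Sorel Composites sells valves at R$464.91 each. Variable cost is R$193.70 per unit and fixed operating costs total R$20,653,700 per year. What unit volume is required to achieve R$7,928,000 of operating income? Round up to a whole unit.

Contribution margin per unit = R$464.91 − R$193.70 = R$271.21.
Required volume = (fixed costs + target profit) ÷ CM = (R$20,653,700 + R$7,928,000) ÷ R$271.21 = 105,385.86, so 105,386 valves.

105,386 valves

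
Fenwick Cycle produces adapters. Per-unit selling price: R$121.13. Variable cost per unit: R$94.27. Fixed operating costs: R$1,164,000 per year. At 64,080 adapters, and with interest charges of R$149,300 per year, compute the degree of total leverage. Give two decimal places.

Contribution at this volume is 64,080 × R$26.86 = R$1,721,188.80.
Operating income = contribution − fixed costs = R$1,721,188.80 − R$1,164,000 = R$557,188.80. Interest = R$149,300.00.
DOL = R$1,721,188.80 ÷ R$557,188.80 = 3.0891; DFL = R$557,188.80 ÷ R$407,888.80 = 1.3660.
DCL = DOL × DFL = 3.0891 × 1.3660 = 4.2197.

4.22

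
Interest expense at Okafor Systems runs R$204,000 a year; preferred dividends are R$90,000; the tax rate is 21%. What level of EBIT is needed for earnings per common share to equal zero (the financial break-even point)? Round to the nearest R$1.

Grossing the preferred dividend up to pre-tax terms: R$90,000 / (1 − 0.21) = R$113,924.05.
EPS = 0 when EBIT covers interest plus the pre-tax preferred burden: R$204,000 + R$113,924.05 = R$317,924.05.

R$317,924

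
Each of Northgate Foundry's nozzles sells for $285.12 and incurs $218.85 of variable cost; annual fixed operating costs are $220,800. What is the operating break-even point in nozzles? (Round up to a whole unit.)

3,332 nozzles

Unit CM = price − variable cost = $285.12 − $218.85 = $66.27.
Break-even Q = $220,800 / $66.27 = 3,331.82 → 3,332 nozzles.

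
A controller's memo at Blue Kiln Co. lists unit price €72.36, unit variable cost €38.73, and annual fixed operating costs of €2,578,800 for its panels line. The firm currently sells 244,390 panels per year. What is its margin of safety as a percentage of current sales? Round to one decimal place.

Each unit contributes €72.36 − €38.73 = €33.63. Break-even units = €2,578,800 ÷ €33.63 = 76,681.53; break-even revenue = 76,681.53 × €72.36 = €5,548,675.83.
Actual sales revenue = 244,390 × €72.36 = €17,684,060.40.
Margin of safety = (€17,684,060.40 − €5,548,675.83) ÷ €17,684,060.40 = 68.6%.

68.6%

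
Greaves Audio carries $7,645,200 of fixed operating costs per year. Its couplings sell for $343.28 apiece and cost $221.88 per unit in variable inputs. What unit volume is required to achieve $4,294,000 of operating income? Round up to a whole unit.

Contribution margin per unit = $343.28 − $221.88 = $121.40.
Required volume = (fixed costs + target profit) ÷ CM = ($7,645,200 + $4,294,000) ÷ $121.40 = 98,345.96, so 98,346 couplings.

98,346 couplings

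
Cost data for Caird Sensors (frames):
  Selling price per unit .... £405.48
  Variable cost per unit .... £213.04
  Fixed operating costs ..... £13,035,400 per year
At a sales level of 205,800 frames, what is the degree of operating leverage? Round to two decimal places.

1.49

At 205,800 units, contribution = 205,800 × £192.44 = £39,604,152.00.
Operating income = contribution − fixed costs = £39,604,152.00 − £13,035,400 = £26,568,752.00.
DOL = contribution ÷ EBIT = £39,604,152.00 ÷ £26,568,752.00 = 1.4906.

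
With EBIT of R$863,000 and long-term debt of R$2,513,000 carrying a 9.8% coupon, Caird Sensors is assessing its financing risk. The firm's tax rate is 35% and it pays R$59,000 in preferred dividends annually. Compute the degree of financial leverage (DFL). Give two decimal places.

Annual interest charges come to R$246,274.00.
Preferred dividends grossed up pre-tax: R$59,000 / (1 − 0.35) = R$90,769.23.
DFL = EBIT ÷ [EBIT − I − D_p/(1−t)] = R$863,000 ÷ [R$863,000 − R$246,274.00 − R$90,769.23] = R$863,000 ÷ R$525,956.77 = 1.6408.

1.64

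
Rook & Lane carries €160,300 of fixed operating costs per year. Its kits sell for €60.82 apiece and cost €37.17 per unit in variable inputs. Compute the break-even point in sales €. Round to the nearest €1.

€412,239

Contribution margin per unit = €60.82 − €37.17 = €23.65, a CM ratio of €23.65 ÷ €60.82 = 0.3889.
Break-even revenue = fixed costs × price ÷ CM = €160,300 × €60.82 ÷ €23.65 = €412,239.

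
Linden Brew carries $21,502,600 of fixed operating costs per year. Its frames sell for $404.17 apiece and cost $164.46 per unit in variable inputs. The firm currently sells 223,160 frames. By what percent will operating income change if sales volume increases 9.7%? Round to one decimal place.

+16.2%

At 223,160 units, contribution = 223,160 × $239.71 = $53,493,683.60.
Subtracting fixed costs: EBIT = $53,493,683.60 − $21,502,600 = $31,991,083.60.
So DOL = total CM / EBIT = $53,493,683.60 / $31,991,083.60 = 1.6721.
Operating income changes by 1.6721 × +9.7% = +16.2%.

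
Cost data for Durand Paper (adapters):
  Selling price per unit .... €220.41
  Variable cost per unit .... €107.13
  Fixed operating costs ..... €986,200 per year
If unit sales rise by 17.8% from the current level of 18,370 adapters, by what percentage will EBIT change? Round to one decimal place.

At 18,370 units, contribution = 18,370 × €113.28 = €2,080,953.60.
Operating income = contribution − fixed costs = €2,080,953.60 − €986,200 = €1,094,753.60.
DOL = contribution ÷ EBIT = €2,080,953.60 ÷ €1,094,753.60 = 1.9008.
Operating income changes by 1.9008 × +17.8% = +33.8%.

+33.8%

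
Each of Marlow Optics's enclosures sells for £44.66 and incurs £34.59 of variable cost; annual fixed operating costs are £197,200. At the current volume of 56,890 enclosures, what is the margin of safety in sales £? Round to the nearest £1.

£1,666,134

Each unit contributes £44.66 − £34.59 = £10.07. Break-even units = £197,200 ÷ £10.07 = 19,582.92; break-even revenue = 19,582.92 × £44.66 = £874,573.19.
Actual sales revenue = 56,890 × £44.66 = £2,540,707.40.
Margin of safety = £2,540,707.40 − £874,573.19 = £1,666,134.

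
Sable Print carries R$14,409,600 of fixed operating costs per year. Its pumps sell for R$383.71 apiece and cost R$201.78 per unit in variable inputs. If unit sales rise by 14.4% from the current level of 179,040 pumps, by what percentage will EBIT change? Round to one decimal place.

At 179,040 units, contribution = 179,040 × R$181.93 = R$32,572,747.20.
EBIT = R$32,572,747.20 − R$14,409,600 = R$18,163,147.20.
Degree of operating leverage = R$32,572,747.20 / R$18,163,147.20 = 1.7933.
%ΔEBIT = DOL × %ΔSales = 1.7933 × +14.4% = +25.8%.

+25.8%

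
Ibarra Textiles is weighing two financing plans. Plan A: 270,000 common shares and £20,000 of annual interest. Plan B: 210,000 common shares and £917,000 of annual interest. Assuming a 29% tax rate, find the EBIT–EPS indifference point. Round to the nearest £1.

At indifference, (EBIT − 20,000)(1 − t)/270,000 = (EBIT − 917,000)(1 − t)/210,000.
Cancelling (1 − t) and cross-multiplying: 210,000·(EBIT − 20,000) = 270,000·(EBIT − 917,000).
Solving, EBIT = (917,000·270,000 − 20,000·210,000) / (270,000 − 210,000) = 243,390,000,000 / 60,000 = 4,056,500.00.

£4,056,500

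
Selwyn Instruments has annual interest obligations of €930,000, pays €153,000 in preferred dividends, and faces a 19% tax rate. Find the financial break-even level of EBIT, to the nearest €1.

€1,118,889

Preferred dividends are paid after tax, so their pre-tax equivalent is €153,000 ÷ (1 − 0.19) = €188,888.89.
EPS = 0 when EBIT covers interest plus the pre-tax preferred burden: €930,000 + €188,888.89 = €1,118,888.89.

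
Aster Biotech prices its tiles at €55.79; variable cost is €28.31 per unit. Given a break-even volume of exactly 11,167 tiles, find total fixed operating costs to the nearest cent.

€306,869.16

Each unit contributes €55.79 − €28.31 = €27.48.
Fixed costs = break-even units × CM = 11,167 × €27.48 = €306,869.16.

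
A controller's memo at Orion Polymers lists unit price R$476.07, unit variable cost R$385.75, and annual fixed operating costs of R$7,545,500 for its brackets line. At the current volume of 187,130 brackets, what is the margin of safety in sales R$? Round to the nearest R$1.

R$49,315,210

Each unit contributes R$476.07 − R$385.75 = R$90.32. Break-even units = R$7,545,500 ÷ R$90.32 = 83,541.85; break-even revenue = 83,541.85 × R$476.07 = R$39,771,769.10.
Actual sales revenue = 187,130 × R$476.07 = R$89,086,979.10.
Margin of safety = R$89,086,979.10 − R$39,771,769.10 = R$49,315,210.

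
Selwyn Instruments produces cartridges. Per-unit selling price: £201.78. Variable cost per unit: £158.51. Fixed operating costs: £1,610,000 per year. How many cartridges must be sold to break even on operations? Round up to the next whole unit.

37,209 cartridges

Contribution margin per unit = £201.78 − £158.51 = £43.27.
Break-even volume = fixed costs ÷ CM per unit = £1,610,000 ÷ £43.27 = 37,208.23, so 37,209 cartridges.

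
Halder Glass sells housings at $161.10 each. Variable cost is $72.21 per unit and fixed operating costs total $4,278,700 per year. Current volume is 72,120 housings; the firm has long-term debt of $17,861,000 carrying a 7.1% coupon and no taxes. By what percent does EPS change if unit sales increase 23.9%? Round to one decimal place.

At 72,120 units, contribution = 72,120 × $88.89 = $6,410,746.80.
EBIT = $6,410,746.80 − $4,278,700 = $2,132,046.80.
After interest of $1,268,131.00, pre-tax earnings = $863,915.80.
DCL = total CM / (EBIT − I) = $6,410,746.80 / $863,915.80 = 7.4206.
EPS therefore changes by 7.4206 × (+23.9%) = +177.4%.

+177.4%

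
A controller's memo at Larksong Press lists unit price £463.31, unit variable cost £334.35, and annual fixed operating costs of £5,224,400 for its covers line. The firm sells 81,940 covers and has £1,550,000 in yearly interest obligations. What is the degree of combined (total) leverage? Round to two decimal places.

2.79

At 81,940 units, contribution = 81,940 × £128.96 = £10,566,982.40.
EBIT = £10,566,982.40 − £5,224,400 = £5,342,582.40. Interest = £1,550,000.00.
DOL = £10,566,982.40 ÷ £5,342,582.40 = 1.9779; DFL = £5,342,582.40 ÷ £3,792,582.40 = 1.4087.
Combined leverage = 1.9779 × 1.4087 = 2.7863.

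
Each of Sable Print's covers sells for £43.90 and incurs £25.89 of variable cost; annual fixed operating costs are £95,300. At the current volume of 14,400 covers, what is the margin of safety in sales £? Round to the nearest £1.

£399,863

Each unit contributes £43.90 − £25.89 = £18.01. Break-even units = £95,300 ÷ £18.01 = 5,291.50; break-even revenue = 5,291.50 × £43.90 = £232,297.06.
Current sales = 14,400 × £43.90 = £632,160.00.
Margin of safety = £632,160.00 − £232,297.06 = £399,863.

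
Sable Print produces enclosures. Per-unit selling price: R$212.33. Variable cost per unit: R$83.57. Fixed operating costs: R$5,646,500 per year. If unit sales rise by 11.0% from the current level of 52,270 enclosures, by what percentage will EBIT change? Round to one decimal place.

+68.3%

Total contribution margin = 52,270 × R$128.76 = R$6,730,285.20.
EBIT = R$6,730,285.20 − R$5,646,500 = R$1,083,785.20.
Degree of operating leverage = R$6,730,285.20 / R$1,083,785.20 = 6.2100.
%ΔEBIT = DOL × %ΔSales = 6.2100 × +11.0% = +68.3%.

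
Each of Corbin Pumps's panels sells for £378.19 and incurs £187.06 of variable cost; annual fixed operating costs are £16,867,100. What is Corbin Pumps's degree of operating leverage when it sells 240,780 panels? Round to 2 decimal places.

1.58

Total contribution margin = 240,780 × £191.13 = £46,020,281.40.
Subtracting fixed costs: EBIT = £46,020,281.40 − £16,867,100 = £29,153,181.40.
So DOL = total CM / EBIT = £46,020,281.40 / £29,153,181.40 = 1.5786.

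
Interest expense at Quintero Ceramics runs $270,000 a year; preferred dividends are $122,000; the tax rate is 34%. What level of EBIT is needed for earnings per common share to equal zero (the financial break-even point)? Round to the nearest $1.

Grossing the preferred dividend up to pre-tax terms: $122,000 / (1 − 0.34) = $184,848.48.
EPS = 0 when EBIT covers interest plus the pre-tax preferred burden: $270,000 + $184,848.48 = $454,848.48.

$454,848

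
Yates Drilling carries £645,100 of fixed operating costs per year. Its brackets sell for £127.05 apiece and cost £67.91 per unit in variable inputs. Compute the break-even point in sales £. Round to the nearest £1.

CM per unit = £127.05 − £67.91 = £59.14; CM ratio = £59.14 / £127.05 = 0.4655.
Break-even sales = FC ÷ CM ratio = £645,100 × £127.05 / £59.14 = £1,385,863.

£1,385,863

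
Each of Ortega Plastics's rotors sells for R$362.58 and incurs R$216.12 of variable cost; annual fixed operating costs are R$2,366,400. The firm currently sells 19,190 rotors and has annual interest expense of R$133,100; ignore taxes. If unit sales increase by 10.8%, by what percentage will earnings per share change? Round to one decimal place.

Contribution at this volume is 19,190 × R$146.46 = R$2,810,567.40.
EBIT = R$2,810,567.40 − R$2,366,400 = R$444,167.40.
After interest of R$133,100.00, pre-tax earnings = R$311,067.40.
Degree of combined leverage = contribution ÷ (EBIT − I) = R$2,810,567.40 ÷ R$311,067.40 = 9.0352.
%ΔEPS = DCL × %ΔSales = 9.0352 × +10.8% = +97.6%.

+97.6%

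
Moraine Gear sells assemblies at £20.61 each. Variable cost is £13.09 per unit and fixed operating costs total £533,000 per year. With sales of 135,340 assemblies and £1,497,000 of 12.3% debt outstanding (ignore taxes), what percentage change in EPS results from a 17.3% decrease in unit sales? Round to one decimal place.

Contribution at this volume is 135,340 × £7.52 = £1,017,756.80.
Operating income = contribution − fixed costs = £1,017,756.80 − £533,000 = £484,756.80.
Interest = £184,131.00, so EBIT − I = £300,625.80.
Degree of combined leverage = contribution ÷ (EBIT − I) = £1,017,756.80 ÷ £300,625.80 = 3.3855.
EPS therefore changes by 3.3855 × (-17.3%) = -58.6%.

-58.6%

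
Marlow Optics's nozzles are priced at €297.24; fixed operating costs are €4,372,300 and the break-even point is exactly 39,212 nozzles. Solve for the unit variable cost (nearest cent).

Contribution per unit must be FC / Q = €4,372,300 / 39,212 = €111.5041.
Variable cost per unit = €297.24 − €111.5041 = €185.74.

€185.74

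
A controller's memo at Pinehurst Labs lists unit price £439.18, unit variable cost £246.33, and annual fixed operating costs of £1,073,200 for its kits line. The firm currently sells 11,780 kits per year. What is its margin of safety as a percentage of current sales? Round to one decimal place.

Unit CM = price − variable cost = £439.18 − £246.33 = £192.85. Break-even units = £1,073,200 ÷ £192.85 = 5,564.95; break-even revenue = 5,564.95 × £439.18 = £2,444,013.36.
Actual sales revenue = 11,780 × £439.18 = £5,173,540.40.
Margin of safety = (£5,173,540.40 − £2,444,013.36) ÷ £5,173,540.40 = 52.8%.

52.8%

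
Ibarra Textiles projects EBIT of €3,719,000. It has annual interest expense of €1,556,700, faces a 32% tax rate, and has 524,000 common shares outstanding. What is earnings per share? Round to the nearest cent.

€2.81

Pre-tax income = €3,719,000 − €1,556,700.00 = €2,162,300.00.
Net income = €2,162,300.00 × (1 − 0.32) = €1,470,364.00.
EPS = €1,470,364.00 ÷ 524,000 = €2.81.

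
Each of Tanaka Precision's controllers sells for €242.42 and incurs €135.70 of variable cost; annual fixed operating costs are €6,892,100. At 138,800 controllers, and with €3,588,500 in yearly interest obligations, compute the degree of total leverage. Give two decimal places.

At 138,800 units, contribution = 138,800 × €106.72 = €14,812,736.00.
Operating income = contribution − fixed costs = €14,812,736.00 − €6,892,100 = €7,920,636.00. Interest = €3,588,500.00, so EBIT − I = €4,332,136.00.
Degree of total leverage = total CM / (EBIT − interest) = €14,812,736.00 / €4,332,136.00 = 3.4193.

3.42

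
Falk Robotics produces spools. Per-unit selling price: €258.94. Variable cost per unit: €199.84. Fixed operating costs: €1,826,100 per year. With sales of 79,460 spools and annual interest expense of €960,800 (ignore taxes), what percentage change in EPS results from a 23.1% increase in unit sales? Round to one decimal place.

Contribution at this volume is 79,460 × €59.10 = €4,696,086.00.
Operating income = contribution − fixed costs = €4,696,086.00 − €1,826,100 = €2,869,986.00.
Interest = €960,800.00, so EBIT − I = €1,909,186.00.
DCL = total CM / (EBIT − I) = €4,696,086.00 / €1,909,186.00 = 2.4597.
EPS therefore changes by 2.4597 × (+23.1%) = +56.8%.

+56.8%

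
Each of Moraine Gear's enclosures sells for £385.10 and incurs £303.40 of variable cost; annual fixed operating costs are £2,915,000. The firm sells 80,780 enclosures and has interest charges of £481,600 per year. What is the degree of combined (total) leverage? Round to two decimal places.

2.06

Total contribution margin = 80,780 × £81.70 = £6,599,726.00.
Subtracting fixed costs: EBIT = £6,599,726.00 − £2,915,000 = £3,684,726.00. Interest = £481,600.00.
DOL = £6,599,726.00 ÷ £3,684,726.00 = 1.7911; DFL = £3,684,726.00 ÷ £3,203,126.00 = 1.1504.
Combined leverage = 1.7911 × 1.1504 = 2.0605.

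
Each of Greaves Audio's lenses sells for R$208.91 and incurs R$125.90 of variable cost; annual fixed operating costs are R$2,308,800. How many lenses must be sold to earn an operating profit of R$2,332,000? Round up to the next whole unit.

Each unit contributes R$208.91 − R$125.90 = R$83.01.
Units = (FC + target) / CM = (R$2,308,800 + R$2,332,000) / R$83.01 = 55,906.52, so 55,907 lenses.

55,907 lenses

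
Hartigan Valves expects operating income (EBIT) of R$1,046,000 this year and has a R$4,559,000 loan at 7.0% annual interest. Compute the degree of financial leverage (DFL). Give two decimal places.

1.44

Annual interest charges come to R$319,130.00.
Degree of financial leverage = EBIT / (EBIT − interest) = R$1,046,000 / R$726,870.00 = 1.4390.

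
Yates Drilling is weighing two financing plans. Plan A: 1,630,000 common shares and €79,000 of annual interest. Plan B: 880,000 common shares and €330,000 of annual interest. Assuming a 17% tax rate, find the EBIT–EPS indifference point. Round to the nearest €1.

€624,507

Set EPS_A = EPS_B: (EBIT − €79,000)(1 − 0.17) ÷ 1,630,000 = (EBIT − €330,000)(1 − 0.17) ÷ 880,000.
The (1 − t) factor cancels: (EBIT − 79,000) × 880,000 = (EBIT − 330,000) × 1,630,000.
EBIT × (1,630,000 − 880,000) = 330,000 × 1,630,000 − 79,000 × 880,000 = 468,380,000,000, so EBIT = 468,380,000,000 ÷ 750,000 = 624,506.67.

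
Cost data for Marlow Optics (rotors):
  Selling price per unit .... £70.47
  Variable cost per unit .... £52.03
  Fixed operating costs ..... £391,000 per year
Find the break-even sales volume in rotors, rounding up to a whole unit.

21,204 rotors

Contribution margin per unit = £70.47 − £52.03 = £18.44.
Units to break even: £391,000 ÷ £18.44 = 21,203.90, rounded up to 21,204.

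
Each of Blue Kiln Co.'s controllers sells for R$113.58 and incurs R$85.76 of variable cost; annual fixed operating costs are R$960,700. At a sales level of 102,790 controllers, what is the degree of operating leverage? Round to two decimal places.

Contribution at this volume is 102,790 × R$27.82 = R$2,859,617.80.
Subtracting fixed costs: EBIT = R$2,859,617.80 − R$960,700 = R$1,898,917.80.
DOL = contribution ÷ EBIT = R$2,859,617.80 ÷ R$1,898,917.80 = 1.5059.

1.51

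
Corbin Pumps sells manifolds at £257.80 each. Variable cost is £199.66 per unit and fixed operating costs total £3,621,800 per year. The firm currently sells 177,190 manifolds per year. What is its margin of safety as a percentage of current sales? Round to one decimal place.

64.8%

Each unit contributes £257.80 − £199.66 = £58.14. Break-even units = £3,621,800 ÷ £58.14 = 62,294.46; break-even revenue = 62,294.46 × £257.80 = £16,059,512.21.
Current sales = 177,190 × £257.80 = £45,679,582.00.
Margin of safety = (£45,679,582.00 − £16,059,512.21) ÷ £45,679,582.00 = 64.8%.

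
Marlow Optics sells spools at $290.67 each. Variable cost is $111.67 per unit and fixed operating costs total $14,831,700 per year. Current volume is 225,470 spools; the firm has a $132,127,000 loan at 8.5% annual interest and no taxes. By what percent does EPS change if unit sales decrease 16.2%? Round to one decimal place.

Total contribution margin = 225,470 × $179.00 = $40,359,130.00.
Subtracting fixed costs: EBIT = $40,359,130.00 − $14,831,700 = $25,527,430.00.
Interest = $11,230,795.00, so EBIT − I = $14,296,635.00.
DCL = total CM / (EBIT − I) = $40,359,130.00 / $14,296,635.00 = 2.8230.
EPS therefore changes by 2.8230 × (-16.2%) = -45.7%.

-45.7%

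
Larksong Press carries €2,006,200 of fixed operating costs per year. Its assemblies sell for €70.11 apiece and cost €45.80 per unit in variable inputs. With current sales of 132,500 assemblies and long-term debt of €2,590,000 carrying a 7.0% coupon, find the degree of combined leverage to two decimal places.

Contribution at this volume is 132,500 × €24.31 = €3,221,075.00.
Operating income = contribution − fixed costs = €3,221,075.00 − €2,006,200 = €1,214,875.00. Interest = €181,300.00, so EBIT − I = €1,033,575.00.
DCL = contribution ÷ (EBIT − I) = €3,221,075.00 ÷ €1,033,575.00 = 3.1164.

3.12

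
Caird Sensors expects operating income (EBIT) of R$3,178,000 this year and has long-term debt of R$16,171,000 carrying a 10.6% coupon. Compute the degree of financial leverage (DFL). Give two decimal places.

Interest = R$1,714,126.00.
DFL = EBIT ÷ (EBIT − I) = R$3,178,000 ÷ (R$3,178,000 − R$1,714,126.00) = R$3,178,000 ÷ R$1,463,874.00 = 2.1710.

2.17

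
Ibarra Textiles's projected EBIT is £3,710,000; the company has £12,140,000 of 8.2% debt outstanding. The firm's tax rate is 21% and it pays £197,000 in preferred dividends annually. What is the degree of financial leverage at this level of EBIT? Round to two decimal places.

Interest = £995,480.00.
Pre-tax preferred-dividend burden = £197,000 ÷ (1 − 0.21) = £249,367.09.
DFL = EBIT ÷ [EBIT − I − D_p/(1−t)] = £3,710,000 ÷ [£3,710,000 − £995,480.00 − £249,367.09] = £3,710,000 ÷ £2,465,152.91 = 1.5050.

1.50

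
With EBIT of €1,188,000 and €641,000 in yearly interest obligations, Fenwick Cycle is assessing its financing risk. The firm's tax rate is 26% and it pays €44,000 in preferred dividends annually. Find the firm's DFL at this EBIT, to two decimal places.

Annual interest charges come to €641,000.00.
Pre-tax preferred-dividend burden = €44,000 ÷ (1 − 0.26) = €59,459.46.
DFL = EBIT ÷ [EBIT − I − D_p/(1−t)] = €1,188,000 ÷ [€1,188,000 − €641,000.00 − €59,459.46] = €1,188,000 ÷ €487,540.54 = 2.4367.

2.44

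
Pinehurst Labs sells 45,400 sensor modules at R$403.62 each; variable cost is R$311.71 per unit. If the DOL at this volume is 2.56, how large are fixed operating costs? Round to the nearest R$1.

Contribution at this volume is 45,400 × R$91.91 = R$4,172,714.00.
DOL = contribution / EBIT, so EBIT = R$4,172,714.00 / 2.56 = R$1,629,966.41.
Fixed costs = CM − EBIT = R$4,172,714.00 − R$1,629,966.41 = R$2,542,748.

R$2,542,748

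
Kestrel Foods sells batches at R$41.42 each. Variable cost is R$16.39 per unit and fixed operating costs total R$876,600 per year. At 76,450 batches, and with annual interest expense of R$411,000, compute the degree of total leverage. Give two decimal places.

3.06

At 76,450 units, contribution = 76,450 × R$25.03 = R$1,913,543.50.
Subtracting fixed costs: EBIT = R$1,913,543.50 − R$876,600 = R$1,036,943.50. Interest = R$411,000.00.
DOL = R$1,913,543.50 ÷ R$1,036,943.50 = 1.8454; DFL = R$1,036,943.50 ÷ R$625,943.50 = 1.6566.
Combined leverage = 1.8454 × 1.6566 = 3.0571.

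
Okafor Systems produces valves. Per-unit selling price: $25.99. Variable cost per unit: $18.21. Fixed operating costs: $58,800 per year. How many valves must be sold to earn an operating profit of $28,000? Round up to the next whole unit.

11,157 valves

Each unit contributes $25.99 − $18.21 = $7.78.
Need Q such that Q × $7.78 − $58,800 = $28,000, i.e. Q = $86,800 / $7.78 = 11,156.81 → 11,157.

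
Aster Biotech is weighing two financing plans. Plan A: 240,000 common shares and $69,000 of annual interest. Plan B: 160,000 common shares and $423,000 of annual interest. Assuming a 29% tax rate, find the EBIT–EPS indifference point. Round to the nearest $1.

$1,131,000

Set EPS_A = EPS_B: (EBIT − $69,000)(1 − 0.29) ÷ 240,000 = (EBIT − $423,000)(1 − 0.29) ÷ 160,000.
Cancelling (1 − t) and cross-multiplying: 160,000·(EBIT − 69,000) = 240,000·(EBIT − 423,000).
EBIT × (240,000 − 160,000) = 423,000 × 240,000 − 69,000 × 160,000 = 90,480,000,000, so EBIT = 90,480,000,000 ÷ 80,000 = 1,131,000.00.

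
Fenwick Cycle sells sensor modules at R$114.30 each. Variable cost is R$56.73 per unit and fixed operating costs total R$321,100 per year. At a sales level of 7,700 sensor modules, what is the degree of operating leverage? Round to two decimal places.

3.63

Total contribution margin = 7,700 × R$57.57 = R$443,289.00.
EBIT = R$443,289.00 − R$321,100 = R$122,189.00.
So DOL = total CM / EBIT = R$443,289.00 / R$122,189.00 = 3.6279.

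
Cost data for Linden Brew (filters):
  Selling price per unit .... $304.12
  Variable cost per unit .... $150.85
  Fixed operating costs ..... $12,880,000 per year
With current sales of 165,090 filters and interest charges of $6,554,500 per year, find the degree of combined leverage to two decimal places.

4.31

At 165,090 units, contribution = 165,090 × $153.27 = $25,303,344.30.
EBIT = $25,303,344.30 − $12,880,000 = $12,423,344.30. Interest = $6,554,500.00, so EBIT − I = $5,868,844.30.
Degree of total leverage = total CM / (EBIT − interest) = $25,303,344.30 / $5,868,844.30 = 4.3115.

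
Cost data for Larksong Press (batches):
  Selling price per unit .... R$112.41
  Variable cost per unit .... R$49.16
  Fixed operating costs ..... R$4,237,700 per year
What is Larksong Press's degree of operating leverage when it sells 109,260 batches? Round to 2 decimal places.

2.59

At 109,260 units, contribution = 109,260 × R$63.25 = R$6,910,695.00.
EBIT = R$6,910,695.00 − R$4,237,700 = R$2,672,995.00.
Degree of operating leverage = R$6,910,695.00 / R$2,672,995.00 = 2.5854.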